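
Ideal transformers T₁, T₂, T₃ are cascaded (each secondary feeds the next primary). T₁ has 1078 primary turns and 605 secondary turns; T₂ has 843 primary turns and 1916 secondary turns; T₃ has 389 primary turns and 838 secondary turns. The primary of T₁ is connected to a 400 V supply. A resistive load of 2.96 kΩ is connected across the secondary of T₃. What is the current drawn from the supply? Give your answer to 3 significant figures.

After T₁: V = 400.00 × 605/1078 = 224.49 V.
After T₂: V = 224.49 × 1916/843 = 510.23 V.
After T₃: V = 510.23 × 838/389 = 1099.2 V.
I_load = 1099.2/2960 = 0.37134 A, so P_out = 1099.2 × 0.37134 = 408.16 W.
All ideal ⇒ P_in = P_out, so I_supply = 408.16/400 = 1.02 A.

I_supply ≈ 1.02 A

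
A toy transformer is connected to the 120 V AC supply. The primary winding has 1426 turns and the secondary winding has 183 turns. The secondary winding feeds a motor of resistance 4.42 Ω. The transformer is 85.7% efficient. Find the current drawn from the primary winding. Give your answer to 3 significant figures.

V_s = 120 × 183/1426 = 15.400 V.
I_s = V_s/R = 15.400/4.42 = 3.4841 A.
P_out = V_s I_s = 15.400 × 3.4841 = 53.654 W.
P_in = P_out/η = 53.654/0.857 = 62.607 W.
I_p = P_in/V_p = 62.607/120 = 0.522 A.

I_p ≈ 0.522 A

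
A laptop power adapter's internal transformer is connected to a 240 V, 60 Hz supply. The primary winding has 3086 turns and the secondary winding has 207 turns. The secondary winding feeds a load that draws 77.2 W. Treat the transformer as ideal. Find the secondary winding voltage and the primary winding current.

V_s = V_p × N_s/N_p = 240 × 207/3086 = 16.099 V.
I_s = P/V_s = 77.2/16.099 = 4.7955 A.
I_p = I_s × N_s/N_p = 4.7955 × 207/3086 = 0.322 A.

V_s ≈ 16.1 V, I_p ≈ 0.322 A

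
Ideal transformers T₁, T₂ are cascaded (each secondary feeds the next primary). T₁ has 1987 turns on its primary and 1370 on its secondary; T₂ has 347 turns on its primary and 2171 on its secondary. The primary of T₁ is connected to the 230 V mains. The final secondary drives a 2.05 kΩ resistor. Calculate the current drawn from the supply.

I_supply ≈ 2.09 A

After T₁: V = 230.00 × 1370/1987 = 158.58 V.
After T₂: V = 158.58 × 2171/347 = 992.16 V.
I_load = 992.16/2050 = 0.48398 A, so P_out = 992.16 × 0.48398 = 480.18 W.
All ideal ⇒ P_in = P_out, so I_supply = 480.18/230 = 2.09 A.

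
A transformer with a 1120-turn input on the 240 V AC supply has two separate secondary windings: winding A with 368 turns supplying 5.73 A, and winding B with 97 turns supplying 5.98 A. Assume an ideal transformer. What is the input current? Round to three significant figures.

V_A = 240 × 368/1120 = 78.857 V; V_B = 240 × 97/1120 = 20.786 V.
P_out = V_A I_A + V_B I_B = 78.857×5.73 + 20.786×5.98 = 451.85 + 124.30 = 576.15 W.
Ideal ⇒ P_in = P_out, so I_in = P_out/V_in = 576.15/240 = 2.40 A.

I_in ≈ 2.40 A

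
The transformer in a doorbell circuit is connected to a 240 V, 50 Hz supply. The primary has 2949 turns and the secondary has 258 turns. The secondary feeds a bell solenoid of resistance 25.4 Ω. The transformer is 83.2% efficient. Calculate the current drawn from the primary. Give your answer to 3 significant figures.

I_p ≈ 0.0869 A

V_s = 240 × 258/2949 = 20.997 V.
I_s = V_s/R = 20.997/25.4 = 0.82665 A.
P_out = V_s I_s = 20.997 × 0.82665 = 17.357 W.
P_in = P_out/η = 17.357/0.832 = 20.862 W.
I_p = P_in/V_p = 20.862/240 = 0.0869 A.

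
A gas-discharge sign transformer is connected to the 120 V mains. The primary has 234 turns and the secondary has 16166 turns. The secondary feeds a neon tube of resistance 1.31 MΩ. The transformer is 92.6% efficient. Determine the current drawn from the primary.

V_s = 120 × 16166/234 = 8290.3 V.
I_s = V_s/R = 8290.3/(1.31×10^6) = 0.0063284 A.
P_out = V_s I_s = 8290.3 × 0.0063284 = 52.464 W.
P_in = P_out/η = 52.464/0.926 = 56.657 W.
I_p = P_in/V_p = 56.657/120 = 0.472 A.

I_p ≈ 0.472 A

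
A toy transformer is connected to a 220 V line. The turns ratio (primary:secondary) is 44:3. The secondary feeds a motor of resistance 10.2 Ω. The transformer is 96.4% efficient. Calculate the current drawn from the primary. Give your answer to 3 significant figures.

I_p ≈ 0.104 A

V_s = 220 × 3/44 = 15.000 V.
I_s = V_s/R = 15.000/10.2 = 1.4706 A.
P_out = V_s I_s = 15.000 × 1.4706 = 22.059 W.
P_in = P_out/η = 22.059/0.964 = 22.883 W.
I_p = P_in/V_p = 22.883/220 = 0.104 A.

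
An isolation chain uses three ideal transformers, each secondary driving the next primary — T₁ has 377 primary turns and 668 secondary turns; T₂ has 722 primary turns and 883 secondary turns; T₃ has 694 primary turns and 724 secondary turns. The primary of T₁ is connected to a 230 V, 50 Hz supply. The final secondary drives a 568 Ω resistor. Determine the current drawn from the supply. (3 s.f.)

After T₁: V = 230.00 × 668/377 = 407.53 V.
After T₂: V = 407.53 × 883/722 = 498.41 V.
After T₃: V = 498.41 × 724/694 = 519.95 V.
I_load = 519.95/568 = 0.91541 A, so P_out = 519.95 × 0.91541 = 475.97 W.
All ideal ⇒ P_in = P_out, so I_supply = 475.97/230 = 2.07 A.

I_supply ≈ 2.07 A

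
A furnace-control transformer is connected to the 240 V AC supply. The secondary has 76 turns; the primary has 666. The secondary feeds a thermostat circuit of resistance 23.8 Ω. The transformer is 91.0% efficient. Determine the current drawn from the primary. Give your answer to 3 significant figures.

V_s = 240 × 76/666 = 27.387 V.
I_s = V_s/R = 27.387/23.8 = 1.1507 A.
P_out = V_s I_s = 27.387 × 1.1507 = 31.516 W.
P_in = P_out/η = 31.516/0.910 = 34.632 W.
I_p = P_in/V_p = 34.632/240 = 0.144 A.

I_p ≈ 0.144 A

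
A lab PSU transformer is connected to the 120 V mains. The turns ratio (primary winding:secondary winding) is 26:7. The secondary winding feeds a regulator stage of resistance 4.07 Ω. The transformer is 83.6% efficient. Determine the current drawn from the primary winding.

I_p ≈ 2.56 A

V_s = 120 × 7/26 = 32.308 V.
I_s = V_s/R = 32.308/4.07 = 7.9380 A.
P_out = V_s I_s = 32.308 × 7.9380 = 256.46 W.
P_in = P_out/η = 256.46/0.836 = 306.77 W.
I_p = P_in/V_p = 306.77/120 = 2.56 A.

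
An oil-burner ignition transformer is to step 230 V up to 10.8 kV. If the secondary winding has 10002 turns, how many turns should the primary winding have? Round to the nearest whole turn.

N_p/N_s = V_p/V_s, so N_p = 10002 × 230/10800 = 213.0 ≈ 213 turns.

N_p = 213 turns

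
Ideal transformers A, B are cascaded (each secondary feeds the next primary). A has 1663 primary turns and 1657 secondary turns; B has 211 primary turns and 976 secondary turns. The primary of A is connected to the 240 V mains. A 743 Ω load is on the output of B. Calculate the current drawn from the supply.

Secondary of A: V = 240.00 × 1657/1663 = 239.13 V.
Secondary of B: V = 239.13 × 976/211 = 1106.1 V.
I_load = 1106.1/743 = 1.4887 A, so P_out = 1106.1 × 1.4887 = 1646.8 W.
All ideal ⇒ P_in = P_out, so I_supply = 1646.8/240 = 6.86 A.

I_supply ≈ 6.86 A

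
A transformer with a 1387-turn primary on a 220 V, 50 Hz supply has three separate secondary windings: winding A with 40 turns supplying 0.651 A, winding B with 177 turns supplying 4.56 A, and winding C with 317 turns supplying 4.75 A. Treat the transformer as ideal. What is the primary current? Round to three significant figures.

I_p ≈ 1.69 A

V_A = 220 × 40/1387 = 6.3446 V; V_B = 220 × 177/1387 = 28.075 V; V_C = 220 × 317/1387 = 50.281 V.
P_out = V_A I_A + V_B I_B + V_C I_C = 6.3446×0.651 + 28.075×4.56 + 50.281×4.75 = 4.1304 + 128.02 + 238.84 = 370.99 W.
Ideal ⇒ P_in = P_out, so I_p = P_out/V_p = 370.99/220 = 1.69 A.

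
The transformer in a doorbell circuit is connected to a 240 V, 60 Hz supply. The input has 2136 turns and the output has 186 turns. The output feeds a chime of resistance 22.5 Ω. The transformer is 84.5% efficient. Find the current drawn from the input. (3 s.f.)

I_in ≈ 0.0957 A

V_out = 240 × 186/2136 = 20.899 V.
I_out = V_out/R = 20.899/22.5 = 0.92884 A.
P_out = V_out I_out = 20.899 × 0.92884 = 19.412 W.
P_in = P_out/η = 19.412/0.845 = 22.972 W.
I_in = P_in/V_in = 22.972/240 = 0.0957 A.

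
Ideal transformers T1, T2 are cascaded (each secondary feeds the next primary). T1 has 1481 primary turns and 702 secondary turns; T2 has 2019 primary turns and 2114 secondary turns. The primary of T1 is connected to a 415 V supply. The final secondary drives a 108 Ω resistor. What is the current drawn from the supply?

Secondary of T1: V = 415.00 × 702/1481 = 196.71 V.
Secondary of T2: V = 196.71 × 2114/2019 = 205.97 V.
I_load = 205.97/108 = 1.9071 A, so P_out = 205.97 × 1.9071 = 392.80 W.
All ideal ⇒ P_in = P_out, so I_supply = 392.80/415 = 0.947 A.

I_supply ≈ 0.947 A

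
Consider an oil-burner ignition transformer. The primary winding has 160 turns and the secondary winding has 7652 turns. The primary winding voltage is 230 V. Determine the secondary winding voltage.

V_s ≈ 11000 V

V_s/V_p = N_s/N_p, so V_s = 230 × 7652/160 = 11000 V.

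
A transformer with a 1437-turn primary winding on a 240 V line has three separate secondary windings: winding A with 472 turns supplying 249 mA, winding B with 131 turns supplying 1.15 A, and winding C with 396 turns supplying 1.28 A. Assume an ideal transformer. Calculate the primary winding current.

V_A = 240 × 472/1437 = 78.831 V; V_B = 240 × 131/1437 = 21.879 V; V_C = 240 × 396/1437 = 66.138 V.
P_out = V_A I_A + V_B I_B + V_C I_C = 78.831×0.249 + 21.879×1.15 + 66.138×1.28 = 19.629 + 25.161 + 84.656 = 129.45 W.
Ideal ⇒ P_in = P_out, so I_p = P_out/V_p = 129.45/240 = 0.539 A.

I_p ≈ 0.539 A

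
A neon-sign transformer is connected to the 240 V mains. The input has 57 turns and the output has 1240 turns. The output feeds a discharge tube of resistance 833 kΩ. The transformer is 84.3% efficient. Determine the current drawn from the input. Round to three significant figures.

V_out = 240 × 1240/57 = 5221.1 V.
I_out = V_out/R = 5221.1/833000 = 0.0062678 A.
P_out = V_out I_out = 5221.1 × 0.0062678 = 32.724 W.
P_in = P_out/η = 32.724/0.843 = 38.819 W.
I_in = P_in/V_in = 38.819/240 = 0.162 A.

I_in ≈ 0.162 A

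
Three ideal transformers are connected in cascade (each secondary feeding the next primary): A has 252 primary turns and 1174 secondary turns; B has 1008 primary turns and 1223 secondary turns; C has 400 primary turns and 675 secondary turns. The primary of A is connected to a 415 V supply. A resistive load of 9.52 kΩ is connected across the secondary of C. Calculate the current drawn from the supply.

I_supply ≈ 3.97 A

Secondary of A: V = 415.00 × 1174/252 = 1933.4 V.
Secondary of B: V = 1933.4 × 1223/1008 = 2345.7 V.
Secondary of C: V = 2345.7 × 675/400 = 3958.5 V.
I_load = 3958.5/9520 = 0.41580 A, so P_out = 3958.5 × 0.41580 = 1645.9 W.
All ideal ⇒ P_in = P_out, so I_supply = 1645.9/415 = 3.97 A.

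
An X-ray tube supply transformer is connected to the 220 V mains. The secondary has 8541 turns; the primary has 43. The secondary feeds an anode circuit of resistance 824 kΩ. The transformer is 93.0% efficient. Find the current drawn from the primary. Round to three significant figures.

I_p ≈ 11.3 A

V_s = 220 × 8541/43 = 43698 V.
I_s = V_s/R = 43698/824000 = 0.053032 A.
P_out = V_s I_s = 43698 × 0.053032 = 2317.4 W.
P_in = P_out/η = 2317.4/0.930 = 2491.8 W.
I_p = P_in/V_p = 2491.8/220 = 11.3 A.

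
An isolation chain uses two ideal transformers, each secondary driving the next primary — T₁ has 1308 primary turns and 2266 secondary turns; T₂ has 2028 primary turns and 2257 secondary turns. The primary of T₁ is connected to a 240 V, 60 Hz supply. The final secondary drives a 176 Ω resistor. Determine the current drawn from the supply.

After T₁: V = 240.00 × 2266/1308 = 415.78 V.
After T₂: V = 415.78 × 2257/2028 = 462.73 V.
I_load = 462.73/176 = 2.6291 A, so P_out = 462.73 × 2.6291 = 1216.6 W.
All ideal ⇒ P_in = P_out, so I_supply = 1216.6/240 = 5.07 A.

I_supply ≈ 5.07 A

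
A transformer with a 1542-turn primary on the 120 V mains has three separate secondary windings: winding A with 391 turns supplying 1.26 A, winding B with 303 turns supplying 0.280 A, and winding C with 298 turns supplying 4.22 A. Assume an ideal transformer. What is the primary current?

V_A = 120 × 391/1542 = 30.428 V; V_B = 120 × 303/1542 = 23.580 V; V_C = 120 × 298/1542 = 23.191 V.
P_out = V_A I_A + V_B I_B + V_C I_C = 30.428×1.26 + 23.580×0.280 + 23.191×4.22 = 38.339 + 6.6023 + 97.865 = 142.81 W.
Ideal ⇒ P_in = P_out, so I_p = P_out/V_p = 142.81/120 = 1.19 A.

I_p ≈ 1.19 A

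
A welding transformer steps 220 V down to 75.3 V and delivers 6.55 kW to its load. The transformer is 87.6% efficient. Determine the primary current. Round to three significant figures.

P_in = P_out/η = 6550/0.876 = 7477.2 W.
I_p = P_in/V_p = 7477.2/220 = 34.0 A.

I_p ≈ 34.0 A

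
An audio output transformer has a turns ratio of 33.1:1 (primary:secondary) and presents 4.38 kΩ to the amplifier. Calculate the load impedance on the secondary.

Z_s = Z_p/(N_p/N_s)² = 4380/33.1² = 4.00 Ω.

Z_s ≈ 4.00 Ω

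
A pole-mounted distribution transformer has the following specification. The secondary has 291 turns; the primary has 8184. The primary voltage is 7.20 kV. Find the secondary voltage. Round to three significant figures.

V_s ≈ 256 V

V_s/V_p = N_s/N_p, so V_s = 7200 × 291/8184 = 256 V.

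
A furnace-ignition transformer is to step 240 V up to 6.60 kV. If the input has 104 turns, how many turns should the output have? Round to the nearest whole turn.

N_out = 2860 turns

N_out/N_in = V_out/V_in, so N_out = 104 × 6600/240 = 2860.0 ≈ 2860 turns.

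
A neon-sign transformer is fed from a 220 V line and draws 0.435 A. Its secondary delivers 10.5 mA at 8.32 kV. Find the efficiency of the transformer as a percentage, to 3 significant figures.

P_in = 220 × 0.435 = 95.7000 W.
P_out = 8320 × 0.0105 = 87.3600 W.
η = P_out/P_in = 87.3600/95.7000 = 0.913.

η ≈ 91.3%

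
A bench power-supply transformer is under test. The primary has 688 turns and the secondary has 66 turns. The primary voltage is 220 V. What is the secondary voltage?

V_s/V_p = N_s/N_p, so V_s = 220 × 66/688 = 21.1 V.

V_s ≈ 21.1 V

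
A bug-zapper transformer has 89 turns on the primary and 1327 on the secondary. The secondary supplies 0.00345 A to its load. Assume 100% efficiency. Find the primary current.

I_p ≈ 0.0514 A

For an ideal transformer I_p/I_s = N_s/N_p, so I_p = 0.00345 × 1327/89 = 0.0514 A.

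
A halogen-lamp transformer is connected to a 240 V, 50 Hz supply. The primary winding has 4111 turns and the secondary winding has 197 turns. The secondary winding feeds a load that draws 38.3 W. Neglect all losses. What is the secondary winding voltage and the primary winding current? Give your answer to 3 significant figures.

V_s ≈ 11.5 V, I_p ≈ 0.160 A

V_s = V_p × N_s/N_p = 240 × 197/4111 = 11.501 V.
I_s = P/V_s = 38.3/11.501 = 3.3302 A.
I_p = I_s × N_s/N_p = 3.3302 × 197/4111 = 0.160 A.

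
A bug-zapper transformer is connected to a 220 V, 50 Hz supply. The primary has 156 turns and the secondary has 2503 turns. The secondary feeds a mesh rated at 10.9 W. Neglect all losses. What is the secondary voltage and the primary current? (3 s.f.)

V_s ≈ 3530 V, I_p ≈ 0.0495 A

V_s = V_p × N_s/N_p = 220 × 2503/156 = 3529.9 V.
I_s = P/V_s = 10.9/3529.9 = 0.0030879 A.
I_p = I_s × N_s/N_p = 0.0030879 × 2503/156 = 0.0495 A.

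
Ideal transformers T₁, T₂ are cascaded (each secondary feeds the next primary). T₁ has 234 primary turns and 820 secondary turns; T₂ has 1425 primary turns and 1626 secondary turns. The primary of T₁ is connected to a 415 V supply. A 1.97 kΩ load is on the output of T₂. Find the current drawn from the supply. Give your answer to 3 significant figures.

After T₁: V = 415.00 × 820/234 = 1454.3 V.
After T₂: V = 1454.3 × 1626/1425 = 1659.4 V.
I_load = 1659.4/1970 = 0.84234 A, so P_out = 1659.4 × 0.84234 = 1397.8 W.
All ideal ⇒ P_in = P_out, so I_supply = 1397.8/415 = 3.37 A.

I_supply ≈ 3.37 A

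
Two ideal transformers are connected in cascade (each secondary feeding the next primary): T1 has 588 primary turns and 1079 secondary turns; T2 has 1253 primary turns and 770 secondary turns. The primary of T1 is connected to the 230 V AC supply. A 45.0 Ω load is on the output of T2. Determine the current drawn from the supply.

I_supply ≈ 6.50 A

After T1: V = 230.00 × 1079/588 = 422.06 V.
After T2: V = 422.06 × 770/1253 = 259.37 V.
I_load = 259.37/45.0 = 5.7637 A, so P_out = 259.37 × 5.7637 = 1494.9 W.
All ideal ⇒ P_in = P_out, so I_supply = 1494.9/230 = 6.50 A.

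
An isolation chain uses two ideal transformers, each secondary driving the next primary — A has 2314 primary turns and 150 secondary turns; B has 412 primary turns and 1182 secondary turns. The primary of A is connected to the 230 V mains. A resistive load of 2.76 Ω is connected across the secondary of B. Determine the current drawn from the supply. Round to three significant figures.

After A: V = 230.00 × 150/2314 = 14.909 V.
After B: V = 14.909 × 1182/412 = 42.774 V.
I_load = 42.774/2.76 = 15.498 A, so P_out = 42.774 × 15.498 = 662.89 W.
All ideal ⇒ P_in = P_out, so I_supply = 662.89/230 = 2.88 A.

I_supply ≈ 2.88 A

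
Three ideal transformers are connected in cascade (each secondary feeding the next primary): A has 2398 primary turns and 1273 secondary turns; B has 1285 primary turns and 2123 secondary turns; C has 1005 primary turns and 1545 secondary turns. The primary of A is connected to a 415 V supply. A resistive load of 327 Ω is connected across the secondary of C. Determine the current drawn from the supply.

After A: V = 415.00 × 1273/2398 = 220.31 V.
After B: V = 220.31 × 2123/1285 = 363.98 V.
After C: V = 363.98 × 1545/1005 = 559.55 V.
I_load = 559.55/327 = 1.7112 A, so P_out = 559.55 × 1.7112 = 957.47 W.
All ideal ⇒ P_in = P_out, so I_supply = 957.47/415 = 2.31 A.

I_supply ≈ 2.31 A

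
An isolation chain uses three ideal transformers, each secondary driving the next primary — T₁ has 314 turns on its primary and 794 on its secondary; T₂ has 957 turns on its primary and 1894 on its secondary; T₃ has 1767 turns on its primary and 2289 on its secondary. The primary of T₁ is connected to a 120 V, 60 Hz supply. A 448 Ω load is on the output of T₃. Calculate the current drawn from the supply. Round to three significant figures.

Secondary of T₁: V = 120.00 × 794/314 = 303.44 V.
Secondary of T₂: V = 303.44 × 1894/957 = 600.54 V.
Secondary of T₃: V = 600.54 × 2289/1767 = 777.95 V.
I_load = 777.95/448 = 1.7365 A, so P_out = 777.95 × 1.7365 = 1350.9 W.
All ideal ⇒ P_in = P_out, so I_supply = 1350.9/120 = 11.3 A.

I_supply ≈ 11.3 A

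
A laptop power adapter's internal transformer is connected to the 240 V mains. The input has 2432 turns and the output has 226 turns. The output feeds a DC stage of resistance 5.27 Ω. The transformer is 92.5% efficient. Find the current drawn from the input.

V_out = 240 × 226/2432 = 22.303 V.
I_out = V_out/R = 22.303/5.27 = 4.2320 A.
P_out = V_out I_out = 22.303 × 4.2320 = 94.385 W.
P_in = P_out/η = 94.385/0.925 = 102.04 W.
I_in = P_in/V_in = 102.04/240 = 0.425 A.

I_in ≈ 0.425 A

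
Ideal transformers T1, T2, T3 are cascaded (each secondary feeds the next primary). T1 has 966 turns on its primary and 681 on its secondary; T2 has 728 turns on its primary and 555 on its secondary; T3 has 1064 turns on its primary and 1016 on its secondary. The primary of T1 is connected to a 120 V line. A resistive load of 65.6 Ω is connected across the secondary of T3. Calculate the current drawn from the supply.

Secondary of T1: V = 120.00 × 681/966 = 84.596 V.
Secondary of T2: V = 84.596 × 555/728 = 64.493 V.
Secondary of T3: V = 64.493 × 1016/1064 = 61.584 V.
I_load = 61.584/65.6 = 0.93877 A, so P_out = 61.584 × 0.93877 = 57.813 W.
All ideal ⇒ P_in = P_out, so I_supply = 57.813/120 = 0.482 A.

I_supply ≈ 0.482 A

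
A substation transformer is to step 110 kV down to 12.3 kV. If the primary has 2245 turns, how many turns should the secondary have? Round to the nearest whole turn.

N_s/N_p = V_s/V_p, so N_s = 2245 × 12300/110000 = 251.0 ≈ 251 turns.

N_s = 251 turns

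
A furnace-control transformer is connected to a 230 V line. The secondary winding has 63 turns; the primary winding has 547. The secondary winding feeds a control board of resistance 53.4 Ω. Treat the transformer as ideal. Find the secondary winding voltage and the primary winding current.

V_s = V_p × N_s/N_p = 230 × 63/547 = 26.490 V.
I_s = V_s/R = 26.490/53.4 = 0.49607 A.
I_p = I_s × N_s/N_p = 0.49607 × 63/547 = 0.0571 A.

V_s ≈ 26.5 V, I_p ≈ 0.0571 A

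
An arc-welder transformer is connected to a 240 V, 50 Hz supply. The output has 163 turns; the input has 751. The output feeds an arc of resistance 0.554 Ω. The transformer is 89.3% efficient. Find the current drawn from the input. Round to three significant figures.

V_out = 240 × 163/751 = 52.091 V.
I_out = V_out/R = 52.091/0.554 = 94.026 A.
P_out = V_out I_out = 52.091 × 94.026 = 4897.9 W.
P_in = P_out/η = 4897.9/0.893 = 5484.7 W.
I_in = P_in/V_in = 5484.7/240 = 22.9 A.

I_in ≈ 22.9 A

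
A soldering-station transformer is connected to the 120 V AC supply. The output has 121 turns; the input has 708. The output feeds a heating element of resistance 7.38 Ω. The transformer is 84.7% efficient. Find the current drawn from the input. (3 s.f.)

V_out = 120 × 121/708 = 20.508 V.
I_out = V_out/R = 20.508/7.38 = 2.7789 A.
P_out = V_out I_out = 20.508 × 2.7789 = 56.992 W.
P_in = P_out/η = 56.992/0.847 = 67.286 W.
I_in = P_in/V_in = 67.286/120 = 0.561 A.

I_in ≈ 0.561 A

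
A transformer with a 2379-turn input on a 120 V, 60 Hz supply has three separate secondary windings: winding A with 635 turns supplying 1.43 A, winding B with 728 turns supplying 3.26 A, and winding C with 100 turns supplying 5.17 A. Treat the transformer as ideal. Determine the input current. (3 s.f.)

I_in ≈ 1.60 A

V_A = 120 × 635/2379 = 32.030 V; V_B = 120 × 728/2379 = 36.721 V; V_C = 120 × 100/2379 = 5.0441 V.
P_out = V_A I_A + V_B I_B + V_C I_C = 32.030×1.43 + 36.721×3.26 + 5.0441×5.17 = 45.803 + 119.71 + 26.078 = 191.59 W.
Ideal ⇒ P_in = P_out, so I_in = P_out/V_in = 191.59/120 = 1.60 A.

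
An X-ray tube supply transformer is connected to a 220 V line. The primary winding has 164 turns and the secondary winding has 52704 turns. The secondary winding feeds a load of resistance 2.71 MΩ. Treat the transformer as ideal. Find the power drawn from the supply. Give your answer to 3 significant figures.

V_s = V_p × N_s/N_p = 220 × 52704/164 = 70700 V.
I_s = V_s/R = 70700/(2.71×10^6) = 0.026089 A.
I_p = I_s × N_s/N_p = 0.026089 × 52704/164 = 8.3840 A.
P = V_p I_p = 220 × 8.3840 = 1840 W.

P ≈ 1840 W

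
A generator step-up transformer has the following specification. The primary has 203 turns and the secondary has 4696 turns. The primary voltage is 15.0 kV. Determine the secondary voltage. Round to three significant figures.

V_s/V_p = N_s/N_p, so V_s = 15000 × 4696/203 = 347000 V.

V_s ≈ 347000 V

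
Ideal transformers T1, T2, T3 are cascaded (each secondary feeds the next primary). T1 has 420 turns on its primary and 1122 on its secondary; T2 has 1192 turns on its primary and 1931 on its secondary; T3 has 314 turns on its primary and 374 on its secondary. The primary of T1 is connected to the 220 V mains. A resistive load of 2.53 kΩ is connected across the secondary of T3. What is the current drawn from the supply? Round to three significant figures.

After T1: V = 220.00 × 1122/420 = 587.71 V.
After T2: V = 587.71 × 1931/1192 = 952.08 V.
After T3: V = 952.08 × 374/314 = 1134.0 V.
I_load = 1134.0/2530 = 0.44822 A, so P_out = 1134.0 × 0.44822 = 508.29 W.
All ideal ⇒ P_in = P_out, so I_supply = 508.29/220 = 2.31 A.

I_supply ≈ 2.31 A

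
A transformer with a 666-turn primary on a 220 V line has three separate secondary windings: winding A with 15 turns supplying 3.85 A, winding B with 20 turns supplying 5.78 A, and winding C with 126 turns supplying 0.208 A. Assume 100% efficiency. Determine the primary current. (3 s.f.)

I_p ≈ 0.300 A

V_A = 220 × 15/666 = 4.9550 V; V_B = 220 × 20/666 = 6.6066 V; V_C = 220 × 126/666 = 41.622 V.
P_out = V_A I_A + V_B I_B + V_C I_C = 4.9550×3.85 + 6.6066×5.78 + 41.622×0.208 = 19.077 + 38.186 + 8.6573 = 65.920 W.
Ideal ⇒ P_in = P_out, so I_p = P_out/V_p = 65.920/220 = 0.300 A.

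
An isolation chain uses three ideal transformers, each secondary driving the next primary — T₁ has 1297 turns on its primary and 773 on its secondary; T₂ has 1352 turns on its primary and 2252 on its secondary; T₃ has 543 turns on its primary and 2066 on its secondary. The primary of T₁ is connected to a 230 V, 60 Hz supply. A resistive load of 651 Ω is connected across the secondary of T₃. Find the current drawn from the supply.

I_supply ≈ 5.04 A

After T₁: V = 230.00 × 773/1297 = 137.08 V.
After T₂: V = 137.08 × 2252/1352 = 228.33 V.
After T₃: V = 228.33 × 2066/543 = 868.74 V.
I_load = 868.74/651 = 1.3345 A, so P_out = 868.74 × 1.3345 = 1159.3 W.
All ideal ⇒ P_in = P_out, so I_supply = 1159.3/230 = 5.04 A.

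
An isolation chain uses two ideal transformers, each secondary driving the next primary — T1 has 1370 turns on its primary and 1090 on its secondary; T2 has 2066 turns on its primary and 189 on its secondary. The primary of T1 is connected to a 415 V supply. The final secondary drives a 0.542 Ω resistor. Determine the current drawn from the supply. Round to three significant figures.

After T1: V = 415.00 × 1090/1370 = 330.18 V.
After T2: V = 330.18 × 189/2066 = 30.205 V.
I_load = 30.205/0.542 = 55.730 A, so P_out = 30.205 × 55.730 = 1683.3 W.
All ideal ⇒ P_in = P_out, so I_supply = 1683.3/415 = 4.06 A.

I_supply ≈ 4.06 A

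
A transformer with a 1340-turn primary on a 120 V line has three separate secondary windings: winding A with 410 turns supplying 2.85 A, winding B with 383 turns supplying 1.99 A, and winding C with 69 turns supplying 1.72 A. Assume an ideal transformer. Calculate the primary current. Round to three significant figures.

V_A = 120 × 410/1340 = 36.716 V; V_B = 120 × 383/1340 = 34.299 V; V_C = 120 × 69/1340 = 6.1791 V.
P_out = V_A I_A + V_B I_B + V_C I_C = 36.716×2.85 + 34.299×1.99 + 6.1791×1.72 = 104.64 + 68.254 + 10.628 = 183.52 W.
Ideal ⇒ P_in = P_out, so I_p = P_out/V_p = 183.52/120 = 1.53 A.

I_p ≈ 1.53 A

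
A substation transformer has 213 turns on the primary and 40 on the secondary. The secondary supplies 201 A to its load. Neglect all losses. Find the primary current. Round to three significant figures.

I_p ≈ 37.7 A

For an ideal transformer I_p/I_s = N_s/N_p, so I_p = 201 × 40/213 = 37.7 A.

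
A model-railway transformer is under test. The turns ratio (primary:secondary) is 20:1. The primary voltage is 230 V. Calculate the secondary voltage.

V_s ≈ 11.5 V

V_s/V_p = N_s/N_p, so V_s = 230 × 1/20 = 11.5 V.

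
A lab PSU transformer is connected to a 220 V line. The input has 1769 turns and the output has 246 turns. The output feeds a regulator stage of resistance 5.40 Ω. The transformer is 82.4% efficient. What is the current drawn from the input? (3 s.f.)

I_in ≈ 0.956 A

V_out = 220 × 246/1769 = 30.594 V.
I_out = V_out/R = 30.594/5.40 = 5.6655 A.
P_out = V_out I_out = 30.594 × 5.6655 = 173.33 W.
P_in = P_out/η = 173.33/0.824 = 210.35 W.
I_in = P_in/V_in = 210.35/220 = 0.956 A.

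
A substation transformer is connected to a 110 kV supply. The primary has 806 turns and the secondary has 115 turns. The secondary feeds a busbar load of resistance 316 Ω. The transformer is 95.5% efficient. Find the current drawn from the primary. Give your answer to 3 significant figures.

I_p ≈ 7.42 A

V_s = 110000 × 115/806 = 15695 V.
I_s = V_s/R = 15695/316 = 49.667 A.
P_out = V_s I_s = 15695 × 49.667 = 779510 W.
P_in = P_out/η = 779510/0.955 = 816240 W.
I_p = P_in/V_p = 816240/110000 = 7.42 A.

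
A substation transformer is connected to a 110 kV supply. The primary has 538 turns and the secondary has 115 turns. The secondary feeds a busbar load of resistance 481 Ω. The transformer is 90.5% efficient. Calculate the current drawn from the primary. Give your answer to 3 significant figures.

V_s = 110000 × 115/538 = 23513 V.
I_s = V_s/R = 23513/481 = 48.884 A.
P_out = V_s I_s = 23513 × 48.884 = 1.1494×10^6 W.
P_in = P_out/η = 1.1494×10^6/0.905 = 1.2701×10^6 W.
I_p = P_in/V_p = 1.2701×10^6/110000 = 11.5 A.

I_p ≈ 11.5 A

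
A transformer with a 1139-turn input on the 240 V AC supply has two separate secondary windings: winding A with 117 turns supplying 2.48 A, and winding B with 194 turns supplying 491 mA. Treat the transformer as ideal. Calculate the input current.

I_in ≈ 0.338 A

V_A = 240 × 117/1139 = 24.653 V; V_B = 240 × 194/1139 = 40.878 V.
P_out = V_A I_A + V_B I_B = 24.653×2.48 + 40.878×0.491 = 61.140 + 20.071 = 81.211 W.
Ideal ⇒ P_in = P_out, so I_in = P_out/V_in = 81.211/240 = 0.338 A.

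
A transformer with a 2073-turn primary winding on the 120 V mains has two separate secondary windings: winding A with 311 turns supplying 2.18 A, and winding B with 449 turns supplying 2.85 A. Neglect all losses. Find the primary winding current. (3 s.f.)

I_p ≈ 0.944 A

V_A = 120 × 311/2073 = 18.003 V; V_B = 120 × 449/2073 = 25.991 V.
P_out = V_A I_A + V_B I_B = 18.003×2.18 + 25.991×2.85 = 39.246 + 74.075 = 113.32 W.
Ideal ⇒ P_in = P_out, so I_p = P_out/V_p = 113.32/120 = 0.944 A.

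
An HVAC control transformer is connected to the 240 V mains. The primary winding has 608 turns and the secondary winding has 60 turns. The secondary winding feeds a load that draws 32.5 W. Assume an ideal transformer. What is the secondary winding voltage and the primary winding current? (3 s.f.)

V_s ≈ 23.7 V, I_p ≈ 0.135 A

V_s = V_p × N_s/N_p = 240 × 60/608 = 23.684 V.
I_s = P/V_s = 32.5/23.684 = 1.3722 A.
I_p = I_s × N_s/N_p = 1.3722 × 60/608 = 0.135 A.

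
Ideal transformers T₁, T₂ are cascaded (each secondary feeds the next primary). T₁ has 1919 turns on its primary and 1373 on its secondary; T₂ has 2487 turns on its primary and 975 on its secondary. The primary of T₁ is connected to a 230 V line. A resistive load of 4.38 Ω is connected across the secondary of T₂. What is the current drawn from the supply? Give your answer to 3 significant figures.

I_supply ≈ 4.13 A

Secondary of T₁: V = 230.00 × 1373/1919 = 164.56 V.
Secondary of T₂: V = 164.56 × 975/2487 = 64.514 V.
I_load = 64.514/4.38 = 14.729 A, so P_out = 64.514 × 14.729 = 950.23 W.
All ideal ⇒ P_in = P_out, so I_supply = 950.23/230 = 4.13 A.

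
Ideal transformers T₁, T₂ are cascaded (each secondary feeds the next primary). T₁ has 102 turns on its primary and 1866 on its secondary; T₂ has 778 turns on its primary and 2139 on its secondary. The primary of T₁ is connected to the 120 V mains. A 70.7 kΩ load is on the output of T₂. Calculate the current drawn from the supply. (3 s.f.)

After T₁: V = 120.00 × 1866/102 = 2195.3 V.
After T₂: V = 2195.3 × 2139/778 = 6035.6 V.
I_load = 6035.6/70700 = 0.085370 A, so P_out = 6035.6 × 0.085370 = 515.26 W.
All ideal ⇒ P_in = P_out, so I_supply = 515.26/120 = 4.29 A.

I_supply ≈ 4.29 A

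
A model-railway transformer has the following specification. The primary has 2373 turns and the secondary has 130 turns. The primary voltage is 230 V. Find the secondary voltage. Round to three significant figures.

V_s ≈ 12.6 V

V_s/V_p = N_s/N_p, so V_s = 230 × 130/2373 = 12.6 V.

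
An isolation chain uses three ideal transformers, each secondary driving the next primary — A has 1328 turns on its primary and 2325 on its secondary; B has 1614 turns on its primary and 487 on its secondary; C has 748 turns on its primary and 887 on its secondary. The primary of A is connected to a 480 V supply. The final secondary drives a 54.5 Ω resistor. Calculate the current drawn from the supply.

I_supply ≈ 3.46 A

After A: V = 480.00 × 2325/1328 = 840.36 V.
After B: V = 840.36 × 487/1614 = 253.57 V.
After C: V = 253.57 × 887/748 = 300.69 V.
I_load = 300.69/54.5 = 5.5172 A, so P_out = 300.69 × 5.5172 = 1658.9 W.
All ideal ⇒ P_in = P_out, so I_supply = 1658.9/480 = 3.46 A.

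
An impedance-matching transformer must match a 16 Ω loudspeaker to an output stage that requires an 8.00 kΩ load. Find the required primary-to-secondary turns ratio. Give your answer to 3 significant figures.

N_p/N_s ≈ 22.4

Z_p/Z_s = (N_p/N_s)², so N_p/N_s = √(8000/16) = √500 = 22.4.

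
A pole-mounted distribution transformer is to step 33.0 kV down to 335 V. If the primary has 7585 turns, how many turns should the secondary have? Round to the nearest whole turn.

N_s = 77 turns

N_s/N_p = V_s/V_p, so N_s = 7585 × 335/33000 = 77.0 ≈ 77 turns.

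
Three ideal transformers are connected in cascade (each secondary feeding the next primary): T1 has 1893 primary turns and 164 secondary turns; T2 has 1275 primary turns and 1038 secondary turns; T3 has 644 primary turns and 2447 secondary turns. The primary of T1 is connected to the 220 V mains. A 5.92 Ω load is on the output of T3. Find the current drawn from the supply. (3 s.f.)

I_supply ≈ 2.67 A

Secondary of T1: V = 220.00 × 164/1893 = 19.060 V.
Secondary of T2: V = 19.060 × 1038/1275 = 15.517 V.
Secondary of T3: V = 15.517 × 2447/644 = 58.959 V.
I_load = 58.959/5.92 = 9.9593 A, so P_out = 58.959 × 9.9593 = 587.19 W.
All ideal ⇒ P_in = P_out, so I_supply = 587.19/220 = 2.67 A.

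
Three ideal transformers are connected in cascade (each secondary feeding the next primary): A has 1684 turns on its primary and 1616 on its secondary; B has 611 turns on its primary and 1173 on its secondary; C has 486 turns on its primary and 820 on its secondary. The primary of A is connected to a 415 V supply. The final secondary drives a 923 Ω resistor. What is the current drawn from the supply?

I_supply ≈ 4.34 A

After A: V = 415.00 × 1616/1684 = 398.24 V.
After B: V = 398.24 × 1173/611 = 764.55 V.
After C: V = 764.55 × 820/486 = 1290.0 V.
I_load = 1290.0/923 = 1.3976 A, so P_out = 1290.0 × 1.3976 = 1802.9 W.
All ideal ⇒ P_in = P_out, so I_supply = 1802.9/415 = 4.34 A.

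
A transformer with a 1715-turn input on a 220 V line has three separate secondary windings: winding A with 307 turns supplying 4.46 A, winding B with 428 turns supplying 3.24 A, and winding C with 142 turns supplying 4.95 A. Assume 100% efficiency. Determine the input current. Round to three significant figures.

I_in ≈ 2.02 A

V_A = 220 × 307/1715 = 39.382 V; V_B = 220 × 428/1715 = 54.904 V; V_C = 220 × 142/1715 = 18.216 V.
P_out = V_A I_A + V_B I_B + V_C I_C = 39.382×4.46 + 54.904×3.24 + 18.216×4.95 = 175.64 + 177.89 + 90.168 = 443.70 W.
Ideal ⇒ P_in = P_out, so I_in = P_out/V_in = 443.70/220 = 2.02 A.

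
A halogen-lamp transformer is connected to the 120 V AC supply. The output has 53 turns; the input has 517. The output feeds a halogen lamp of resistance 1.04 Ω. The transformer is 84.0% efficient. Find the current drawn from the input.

I_in ≈ 1.44 A

V_out = 120 × 53/517 = 12.302 V.
I_out = V_out/R = 12.302/1.04 = 11.829 A.
P_out = V_out I_out = 12.302 × 11.829 = 145.51 W.
P_in = P_out/η = 145.51/0.840 = 173.23 W.
I_in = P_in/V_in = 173.23/120 = 1.44 A.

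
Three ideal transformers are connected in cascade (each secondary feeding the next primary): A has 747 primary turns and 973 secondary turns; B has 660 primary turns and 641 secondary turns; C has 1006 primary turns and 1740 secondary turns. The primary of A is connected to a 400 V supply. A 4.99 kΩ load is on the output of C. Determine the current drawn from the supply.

I_supply ≈ 0.384 A

Secondary of A: V = 400.00 × 973/747 = 521.02 V.
Secondary of B: V = 521.02 × 641/660 = 506.02 V.
Secondary of C: V = 506.02 × 1740/1006 = 875.22 V.
I_load = 875.22/4990 = 0.17539 A, so P_out = 875.22 × 0.17539 = 153.51 W.
All ideal ⇒ P_in = P_out, so I_supply = 153.51/400 = 0.384 A.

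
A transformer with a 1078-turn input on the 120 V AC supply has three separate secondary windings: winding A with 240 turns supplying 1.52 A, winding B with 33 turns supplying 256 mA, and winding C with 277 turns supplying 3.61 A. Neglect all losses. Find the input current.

V_A = 120 × 240/1078 = 26.716 V; V_B = 120 × 33/1078 = 3.6735 V; V_C = 120 × 277/1078 = 30.835 V.
P_out = V_A I_A + V_B I_B + V_C I_C = 26.716×1.52 + 3.6735×0.256 + 30.835×3.61 = 40.609 + 0.94041 + 111.31 = 152.86 W.
Ideal ⇒ P_in = P_out, so I_in = P_out/V_in = 152.86/120 = 1.27 A.

I_in ≈ 1.27 A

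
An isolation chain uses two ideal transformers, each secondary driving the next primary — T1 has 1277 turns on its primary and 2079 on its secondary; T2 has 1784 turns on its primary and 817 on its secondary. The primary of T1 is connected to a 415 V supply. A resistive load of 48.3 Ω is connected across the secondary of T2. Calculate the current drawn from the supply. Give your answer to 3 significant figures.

After T1: V = 415.00 × 2079/1277 = 675.63 V.
After T2: V = 675.63 × 817/1784 = 309.41 V.
I_load = 309.41/48.3 = 6.4061 A, so P_out = 309.41 × 6.4061 = 1982.1 W.
All ideal ⇒ P_in = P_out, so I_supply = 1982.1/415 = 4.78 A.

I_supply ≈ 4.78 A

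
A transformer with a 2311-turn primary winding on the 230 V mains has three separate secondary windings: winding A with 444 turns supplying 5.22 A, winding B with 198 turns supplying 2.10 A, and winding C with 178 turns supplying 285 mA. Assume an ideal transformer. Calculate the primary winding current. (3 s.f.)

I_p ≈ 1.20 A

V_A = 230 × 444/2311 = 44.189 V; V_B = 230 × 198/2311 = 19.706 V; V_C = 230 × 178/2311 = 17.715 V.
P_out = V_A I_A + V_B I_B + V_C I_C = 44.189×5.22 + 19.706×2.10 + 17.715×0.285 = 230.66 + 41.382 + 5.0489 = 277.10 W.
Ideal ⇒ P_in = P_out, so I_p = P_out/V_p = 277.10/230 = 1.20 A.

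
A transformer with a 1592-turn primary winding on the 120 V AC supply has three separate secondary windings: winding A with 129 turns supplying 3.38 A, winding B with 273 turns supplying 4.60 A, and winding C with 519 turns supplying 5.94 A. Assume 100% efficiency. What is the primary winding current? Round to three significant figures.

V_A = 120 × 129/1592 = 9.7236 V; V_B = 120 × 273/1592 = 20.578 V; V_C = 120 × 519/1592 = 39.121 V.
P_out = V_A I_A + V_B I_B + V_C I_C = 9.7236×3.38 + 20.578×4.60 + 39.121×5.94 = 32.866 + 94.658 + 232.38 = 359.90 W.
Ideal ⇒ P_in = P_out, so I_p = P_out/V_p = 359.90/120 = 3.00 A.

I_p ≈ 3.00 A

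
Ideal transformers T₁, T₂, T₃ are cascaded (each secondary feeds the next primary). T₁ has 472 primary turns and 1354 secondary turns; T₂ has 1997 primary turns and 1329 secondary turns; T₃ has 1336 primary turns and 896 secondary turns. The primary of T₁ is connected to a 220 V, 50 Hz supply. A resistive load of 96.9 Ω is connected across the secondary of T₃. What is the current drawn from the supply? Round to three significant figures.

Secondary of T₁: V = 220.00 × 1354/472 = 631.10 V.
Secondary of T₂: V = 631.10 × 1329/1997 = 420.00 V.
Secondary of T₃: V = 420.00 × 896/1336 = 281.67 V.
I_load = 281.67/96.9 = 2.9069 A, so P_out = 281.67 × 2.9069 = 818.79 W.
All ideal ⇒ P_in = P_out, so I_supply = 818.79/220 = 3.72 A.

I_supply ≈ 3.72 A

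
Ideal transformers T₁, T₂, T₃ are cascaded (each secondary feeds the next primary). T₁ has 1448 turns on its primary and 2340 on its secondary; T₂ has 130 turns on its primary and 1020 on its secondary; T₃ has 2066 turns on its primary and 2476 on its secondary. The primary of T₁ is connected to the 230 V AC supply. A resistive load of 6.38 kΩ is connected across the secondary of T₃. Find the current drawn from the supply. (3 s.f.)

I_supply ≈ 8.32 A

After T₁: V = 230.00 × 2340/1448 = 371.69 V.
After T₂: V = 371.69 × 1020/130 = 2916.3 V.
After T₃: V = 2916.3 × 2476/2066 = 3495.0 V.
I_load = 3495.0/6380 = 0.54781 A, so P_out = 3495.0 × 0.54781 = 1914.6 W.
All ideal ⇒ P_in = P_out, so I_supply = 1914.6/230 = 8.32 A.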